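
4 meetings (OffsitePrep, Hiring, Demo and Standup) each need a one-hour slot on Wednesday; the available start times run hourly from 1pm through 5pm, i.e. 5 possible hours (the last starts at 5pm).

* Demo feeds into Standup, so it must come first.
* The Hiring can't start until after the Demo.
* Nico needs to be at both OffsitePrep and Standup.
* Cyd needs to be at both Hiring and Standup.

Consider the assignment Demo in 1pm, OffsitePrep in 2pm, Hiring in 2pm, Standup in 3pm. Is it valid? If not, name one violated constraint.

Cyd needs to be at both Hiring and Standup — holds.
The Hiring can't start until after the Demo — holds.
Demo feeds into Standup, so it must come first — holds.
Nico needs to be at both OffsitePrep and Standup — holds.

Yes, all constraints hold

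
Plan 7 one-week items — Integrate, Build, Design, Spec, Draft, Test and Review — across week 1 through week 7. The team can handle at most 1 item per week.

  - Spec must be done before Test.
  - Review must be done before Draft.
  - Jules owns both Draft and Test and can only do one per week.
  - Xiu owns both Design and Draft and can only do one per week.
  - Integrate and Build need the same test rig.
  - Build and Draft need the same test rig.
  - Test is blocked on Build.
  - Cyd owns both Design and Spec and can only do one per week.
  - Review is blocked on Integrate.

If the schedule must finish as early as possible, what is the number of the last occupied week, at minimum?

week 7

The precedence chain requires at least 3 distinct weeks.
With at most 1 per week and 7 tasks, at least 7 weeks are needed.
7 works (last occupied week: week 7): for example Integrate=week 4; Draft=week 6; Review=week 5; Build=week 1; Design=week 7; Spec=week 2; Test=week 3.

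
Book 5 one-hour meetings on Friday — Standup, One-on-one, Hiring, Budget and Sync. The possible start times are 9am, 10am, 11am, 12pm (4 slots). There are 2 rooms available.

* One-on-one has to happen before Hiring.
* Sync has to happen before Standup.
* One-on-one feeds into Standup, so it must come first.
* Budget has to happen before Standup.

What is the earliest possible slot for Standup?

Precedence pushes Standup to at least 10am.
Standup at 11am is achievable: Standup=11am, One-on-one=9am, Hiring=10am, Budget=9am, Sync=10am.
Nothing earlier works — the capacity limit rule out every slot before 11am.

11am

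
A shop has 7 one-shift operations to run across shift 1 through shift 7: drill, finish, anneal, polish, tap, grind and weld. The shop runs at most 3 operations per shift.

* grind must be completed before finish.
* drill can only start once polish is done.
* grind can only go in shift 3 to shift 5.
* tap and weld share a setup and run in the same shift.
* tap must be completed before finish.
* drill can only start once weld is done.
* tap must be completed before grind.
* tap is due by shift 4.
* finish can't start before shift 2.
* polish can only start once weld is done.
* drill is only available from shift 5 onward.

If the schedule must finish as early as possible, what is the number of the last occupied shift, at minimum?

5

The precedence chain requires at least 3 distinct shifts.
With at most 3 per shift and 7 operations, at least 3 shifts are needed.
drill can't be placed before shift 5, so the schedule must run through at least shift 5.
5 works (last occupied shift: shift 5): for example grind=shift 3; drill=shift 5; anneal=shift 1; tap=shift 1; polish=shift 2; finish=shift 4; weld=shift 1.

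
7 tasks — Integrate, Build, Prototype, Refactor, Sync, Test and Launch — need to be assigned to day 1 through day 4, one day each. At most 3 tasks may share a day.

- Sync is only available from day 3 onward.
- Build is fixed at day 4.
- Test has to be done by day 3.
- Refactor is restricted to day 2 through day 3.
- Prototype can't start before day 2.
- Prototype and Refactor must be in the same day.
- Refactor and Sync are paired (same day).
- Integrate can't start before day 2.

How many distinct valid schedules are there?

12

Splitting on Integrate: it can be day 2 (6), day 4 (6). Listing each branch's schedules as (Build, Prototype, Refactor, Sync, Test, Launch) by day number:
Integrate=day 2: (4,3,3,3,1,1) (4,3,3,3,1,2) (4,3,3,3,1,4) (4,3,3,3,2,1) (4,3,3,3,2,2) (4,3,3,3,2,4) — 6.
Integrate=day 4: (4,3,3,3,1,1) (4,3,3,3,1,2) (4,3,3,3,1,4) (4,3,3,3,2,1) (4,3,3,3,2,2) (4,3,3,3,2,4) — 6.
Summing: 6 + 6 = 12.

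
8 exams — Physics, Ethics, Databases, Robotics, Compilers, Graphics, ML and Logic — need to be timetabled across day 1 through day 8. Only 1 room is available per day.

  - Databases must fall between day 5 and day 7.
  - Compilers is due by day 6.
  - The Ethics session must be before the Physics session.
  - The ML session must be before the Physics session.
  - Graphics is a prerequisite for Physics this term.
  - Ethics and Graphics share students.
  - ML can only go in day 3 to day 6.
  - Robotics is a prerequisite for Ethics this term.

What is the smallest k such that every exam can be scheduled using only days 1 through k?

The precedence chain requires at least 3 distinct days.
With at most 1 per day and 8 exams, at least 8 days are needed.
Databases can't be placed before day 5, so the schedule must run through at least day 5.
8 works (last occupied day: day 8): for example Physics -> day 7, Databases -> day 5, Ethics -> day 4, Logic -> day 8, ML -> day 3, Compilers -> day 1, Graphics -> day 6, Robotics -> day 2.

8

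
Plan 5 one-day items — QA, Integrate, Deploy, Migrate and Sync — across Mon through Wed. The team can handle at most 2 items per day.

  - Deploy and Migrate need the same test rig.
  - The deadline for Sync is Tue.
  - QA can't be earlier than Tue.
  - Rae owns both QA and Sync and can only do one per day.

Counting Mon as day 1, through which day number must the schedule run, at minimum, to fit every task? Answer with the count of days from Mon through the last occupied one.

3 days

With at most 2 per day and 5 tasks, at least 3 days are needed.
QA can't be placed before Tue — that is day 2 counting from Mon — so the schedule must run through at least 2 days.
3 works (last occupied day: Wed): for example QA in Tue, Sync in Mon, Migrate in Wed, Deploy in Tue, Integrate in Mon.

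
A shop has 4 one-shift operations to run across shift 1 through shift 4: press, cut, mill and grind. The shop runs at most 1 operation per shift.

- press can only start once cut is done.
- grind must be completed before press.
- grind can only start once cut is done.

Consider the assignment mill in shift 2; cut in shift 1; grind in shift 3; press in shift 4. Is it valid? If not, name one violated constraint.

The shop runs at most 1 operation per shift — holds.
grind can only start once cut is done — holds.
grind must be completed before press — holds.
press can only start once cut is done — holds.

Valid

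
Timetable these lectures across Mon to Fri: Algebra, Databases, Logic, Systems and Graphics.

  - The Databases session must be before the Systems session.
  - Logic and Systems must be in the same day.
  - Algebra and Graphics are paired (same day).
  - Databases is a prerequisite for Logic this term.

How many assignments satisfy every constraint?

50

Splitting on Algebra: it can be Mon (10), Tue (10), Wed (10), Thu (10), Fri (10). Listing each branch's schedules as (Databases, Logic, Systems, Graphics):
Algebra=Mon: (Mon,Tue,Tue,Mon) (Mon,Wed,Wed,Mon) (Mon,Thu,Thu,Mon) (Mon,Fri,Fri,Mon) (Tue,Wed,Wed,Mon) (Tue,Thu,Thu,Mon) (Tue,Fri,Fri,Mon) (Wed,Thu,Thu,Mon) (Wed,Fri,Fri,Mon) (Thu,Fri,Fri,Mon) — 10.
Algebra=Tue: (Mon,Tue,Tue,Tue) (Mon,Wed,Wed,Tue) (Mon,Thu,Thu,Tue) (Mon,Fri,Fri,Tue) (Tue,Wed,Wed,Tue) (Tue,Thu,Thu,Tue) (Tue,Fri,Fri,Tue) (Wed,Thu,Thu,Tue) (Wed,Fri,Fri,Tue) (Thu,Fri,Fri,Tue) — 10.
Algebra=Wed: (Mon,Tue,Tue,Wed) (Mon,Wed,Wed,Wed) (Mon,Thu,Thu,Wed) (Mon,Fri,Fri,Wed) (Tue,Wed,Wed,Wed) (Tue,Thu,Thu,Wed) (Tue,Fri,Fri,Wed) (Wed,Thu,Thu,Wed) (Wed,Fri,Fri,Wed) (Thu,Fri,Fri,Wed) — 10.
Algebra=Thu: (Mon,Tue,Tue,Thu) (Mon,Wed,Wed,Thu) (Mon,Thu,Thu,Thu) (Mon,Fri,Fri,Thu) (Tue,Wed,Wed,Thu) (Tue,Thu,Thu,Thu) (Tue,Fri,Fri,Thu) (Wed,Thu,Thu,Thu) (Wed,Fri,Fri,Thu) (Thu,Fri,Fri,Thu) — 10.
Algebra=Fri: (Mon,Tue,Tue,Fri) (Mon,Wed,Wed,Fri) (Mon,Thu,Thu,Fri) (Mon,Fri,Fri,Fri) (Tue,Wed,Wed,Fri) (Tue,Thu,Thu,Fri) (Tue,Fri,Fri,Fri) (Wed,Thu,Thu,Fri) (Wed,Fri,Fri,Fri) (Thu,Fri,Fri,Fri) — 10.
Summing: 10 + 10 + 10 + 10 + 10 = 50.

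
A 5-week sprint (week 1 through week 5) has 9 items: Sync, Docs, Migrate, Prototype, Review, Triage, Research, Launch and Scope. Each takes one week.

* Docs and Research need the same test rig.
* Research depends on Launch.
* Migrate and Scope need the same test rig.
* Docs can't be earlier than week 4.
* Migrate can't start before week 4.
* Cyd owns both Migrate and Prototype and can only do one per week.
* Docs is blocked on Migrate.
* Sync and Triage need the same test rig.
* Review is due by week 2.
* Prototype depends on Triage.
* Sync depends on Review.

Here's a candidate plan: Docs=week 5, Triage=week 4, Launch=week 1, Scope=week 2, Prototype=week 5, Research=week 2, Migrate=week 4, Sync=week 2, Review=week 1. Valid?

Docs and Research need the same test rig — holds.
Cyd owns both Migrate and Prototype and can only do one per week — holds.
Sync depends on Review — holds.
Migrate can't start before week 4 — holds.
Docs can't be earlier than week 4 — holds.
Research depends on Launch — holds.
Sync and Triage need the same test rig — holds.
Review is due by week 2 — holds.
Migrate and Scope need the same test rig — holds.
Docs is blocked on Migrate — holds.
Prototype depends on Triage — holds.

Valid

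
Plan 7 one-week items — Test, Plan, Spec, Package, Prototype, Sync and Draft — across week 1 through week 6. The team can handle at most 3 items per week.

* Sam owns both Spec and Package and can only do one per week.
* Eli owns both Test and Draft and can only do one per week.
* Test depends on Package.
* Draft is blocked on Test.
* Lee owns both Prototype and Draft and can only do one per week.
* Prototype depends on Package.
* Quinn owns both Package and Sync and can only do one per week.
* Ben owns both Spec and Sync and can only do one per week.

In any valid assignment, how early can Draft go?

week 3

Precedence pushes Draft to at least week 3.
Draft at week 3 is achievable: Sync -> week 3, Prototype -> week 2, Spec -> week 2, Test -> week 2, Plan -> week 1, Draft -> week 3, Package -> week 1.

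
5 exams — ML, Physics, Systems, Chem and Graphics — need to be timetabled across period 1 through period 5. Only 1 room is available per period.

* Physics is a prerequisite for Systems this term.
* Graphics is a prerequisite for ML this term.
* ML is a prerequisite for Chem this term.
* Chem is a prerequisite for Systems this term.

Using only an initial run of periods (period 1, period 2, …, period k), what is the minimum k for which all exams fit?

The precedence chain requires at least 4 distinct periods.
With at most 1 per period and 5 exams, at least 5 periods are needed.
5 works (last occupied period: period 5): for example Systems in period 5, Chem in period 3, ML in period 2, Physics in period 4, Graphics in period 1.

5 periods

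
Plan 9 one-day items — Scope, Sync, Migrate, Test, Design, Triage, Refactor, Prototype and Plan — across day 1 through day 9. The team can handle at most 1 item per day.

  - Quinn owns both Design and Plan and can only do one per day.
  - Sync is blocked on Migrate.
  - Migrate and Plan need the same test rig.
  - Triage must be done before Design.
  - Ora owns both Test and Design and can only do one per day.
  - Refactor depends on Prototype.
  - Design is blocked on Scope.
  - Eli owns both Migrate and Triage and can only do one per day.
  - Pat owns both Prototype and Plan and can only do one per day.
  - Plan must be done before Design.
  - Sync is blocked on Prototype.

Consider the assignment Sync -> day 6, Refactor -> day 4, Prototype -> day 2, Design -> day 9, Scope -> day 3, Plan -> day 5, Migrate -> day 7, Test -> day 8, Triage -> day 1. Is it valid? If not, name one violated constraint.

Quinn owns both Design and Plan and can only do one per day — holds.
Triage must be done before Design — holds.
Sync is blocked on Migrate — violated.
Refactor depends on Prototype — holds.
Ora owns both Test and Design and can only do one per day — holds.
Eli owns both Migrate and Triage and can only do one per day — holds.
Pat owns both Prototype and Plan and can only do one per day — holds.
Plan must be done before Design — holds.
The team can handle at most 1 item per day — holds.
Sync is blocked on Prototype — holds.
Design is blocked on Scope — holds.
Migrate and Plan need the same test rig — holds.

No — it violates: Sync is blocked on Migrate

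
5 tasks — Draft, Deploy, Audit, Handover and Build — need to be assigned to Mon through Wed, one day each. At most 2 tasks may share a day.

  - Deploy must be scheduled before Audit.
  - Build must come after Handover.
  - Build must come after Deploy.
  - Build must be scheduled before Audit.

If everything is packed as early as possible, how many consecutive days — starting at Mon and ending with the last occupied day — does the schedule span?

3 days

The precedence chain requires at least 3 distinct days.
With at most 2 per day and 5 tasks, at least 3 days are needed.
3 works (last occupied day: Wed): for example Draft=Tue; Build=Tue; Deploy=Mon; Audit=Wed; Handover=Mon.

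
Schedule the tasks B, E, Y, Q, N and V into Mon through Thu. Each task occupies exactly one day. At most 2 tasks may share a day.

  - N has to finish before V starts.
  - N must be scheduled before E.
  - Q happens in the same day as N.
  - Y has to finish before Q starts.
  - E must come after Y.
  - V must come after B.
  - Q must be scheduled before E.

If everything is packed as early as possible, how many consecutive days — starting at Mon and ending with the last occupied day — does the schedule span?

3

The precedence chain requires at least 3 distinct days.
With at most 2 per day and 6 tasks, at least 3 days are needed.
3 works (last occupied day: Wed): for example B in Mon; Q in Tue; Y in Mon; V in Wed; E in Wed; N in Tue.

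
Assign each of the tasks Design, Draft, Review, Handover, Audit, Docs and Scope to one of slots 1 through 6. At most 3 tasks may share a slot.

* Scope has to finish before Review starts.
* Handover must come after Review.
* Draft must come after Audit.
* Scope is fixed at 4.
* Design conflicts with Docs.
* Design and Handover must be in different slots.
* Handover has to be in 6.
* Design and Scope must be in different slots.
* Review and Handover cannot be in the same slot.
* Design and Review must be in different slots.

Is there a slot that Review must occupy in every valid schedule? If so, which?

Scope is fixed at 4 and must come before Review, so Review is at least 5.
Handover is fixed at 6 and must come after Review, so Review is at most 5.
So Review must be 5.

5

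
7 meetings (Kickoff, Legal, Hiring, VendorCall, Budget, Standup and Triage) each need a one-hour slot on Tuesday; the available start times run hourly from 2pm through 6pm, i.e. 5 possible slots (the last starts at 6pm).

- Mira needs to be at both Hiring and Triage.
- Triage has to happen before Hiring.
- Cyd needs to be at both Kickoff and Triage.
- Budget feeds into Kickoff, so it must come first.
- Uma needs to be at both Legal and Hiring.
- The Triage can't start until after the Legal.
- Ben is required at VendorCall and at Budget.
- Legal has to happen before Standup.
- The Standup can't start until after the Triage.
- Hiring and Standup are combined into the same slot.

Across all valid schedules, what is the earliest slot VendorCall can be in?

2pm

VendorCall at 2pm is achievable: Legal=2pm; Hiring=4pm; VendorCall=2pm; Standup=4pm; Triage=3pm; Budget=3pm; Kickoff=4pm.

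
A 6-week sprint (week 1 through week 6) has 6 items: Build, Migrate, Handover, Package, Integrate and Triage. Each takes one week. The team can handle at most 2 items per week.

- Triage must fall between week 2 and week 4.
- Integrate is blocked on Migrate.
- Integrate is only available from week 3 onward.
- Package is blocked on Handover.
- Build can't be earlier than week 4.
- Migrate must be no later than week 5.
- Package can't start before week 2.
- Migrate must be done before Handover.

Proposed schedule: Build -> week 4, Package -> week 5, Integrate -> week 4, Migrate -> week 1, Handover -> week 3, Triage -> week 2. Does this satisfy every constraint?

Yes, all constraints hold

Migrate must be no later than week 5 — holds.
Migrate must be done before Handover — holds.
Integrate is blocked on Migrate — holds.
Integrate is only available from week 3 onward — holds.
Package can't start before week 2 — holds.
Package is blocked on Handover — holds.
Triage must fall between week 2 and week 4 — holds.
The team can handle at most 2 items per week — holds.
Build can't be earlier than week 4 — holds.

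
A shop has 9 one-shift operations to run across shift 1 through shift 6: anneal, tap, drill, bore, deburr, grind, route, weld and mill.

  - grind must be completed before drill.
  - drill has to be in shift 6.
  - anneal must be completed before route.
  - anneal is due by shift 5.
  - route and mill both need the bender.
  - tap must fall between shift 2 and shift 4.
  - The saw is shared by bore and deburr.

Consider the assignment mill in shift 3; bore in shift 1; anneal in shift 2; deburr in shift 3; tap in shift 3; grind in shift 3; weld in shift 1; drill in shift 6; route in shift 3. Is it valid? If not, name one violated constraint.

No. route and mill both need the bender is not satisfied.

route and mill both need the bender — violated.
The saw is shared by bore and deburr — holds.
anneal must be completed before route — holds.
grind must be completed before drill — holds.
tap must fall between shift 2 and shift 4 — holds.
drill has to be in shift 6 — holds.
anneal is due by shift 5 — holds.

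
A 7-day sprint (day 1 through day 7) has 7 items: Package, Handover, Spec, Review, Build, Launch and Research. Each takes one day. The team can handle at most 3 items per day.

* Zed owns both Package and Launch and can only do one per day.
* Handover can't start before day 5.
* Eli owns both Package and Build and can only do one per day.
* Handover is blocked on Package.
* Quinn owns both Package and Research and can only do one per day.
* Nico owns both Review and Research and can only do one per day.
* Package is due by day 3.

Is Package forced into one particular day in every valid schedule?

No

Package can be day 1 (e.g. Review -> day 1; Research -> day 2; Spec -> day 1; Handover -> day 5; Package -> day 1; Build -> day 2; Launch -> day 2) or day 2 (e.g. Spec=day 1, Package=day 2, Launch=day 3, Review=day 1, Build=day 1, Research=day 3, Handover=day 5).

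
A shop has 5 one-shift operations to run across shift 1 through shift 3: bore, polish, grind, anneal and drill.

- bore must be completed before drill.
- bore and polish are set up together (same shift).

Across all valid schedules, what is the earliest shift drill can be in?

Precedence pushes drill to at least shift 2.
drill at shift 2 is achievable: polish=shift 1; bore=shift 1; grind=shift 1; anneal=shift 1; drill=shift 2.

shift 2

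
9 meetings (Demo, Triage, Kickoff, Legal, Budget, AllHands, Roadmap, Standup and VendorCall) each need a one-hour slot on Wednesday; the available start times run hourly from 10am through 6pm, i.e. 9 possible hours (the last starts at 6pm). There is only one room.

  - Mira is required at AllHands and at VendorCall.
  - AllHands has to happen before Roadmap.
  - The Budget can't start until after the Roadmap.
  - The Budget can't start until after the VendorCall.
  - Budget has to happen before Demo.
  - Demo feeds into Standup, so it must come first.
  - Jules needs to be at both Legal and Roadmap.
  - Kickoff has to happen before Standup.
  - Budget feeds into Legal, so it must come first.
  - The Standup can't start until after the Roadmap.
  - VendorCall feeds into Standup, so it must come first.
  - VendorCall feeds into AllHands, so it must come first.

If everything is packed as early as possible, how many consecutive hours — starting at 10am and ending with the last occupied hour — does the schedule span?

9

The precedence chain requires at least 6 distinct hours.
With at most 1 per hour and 9 meetings, at least 9 hours are needed.
9 works (last occupied hour: 6pm): for example VendorCall=10am; Budget=1pm; AllHands=11am; Demo=2pm; Standup=4pm; Roadmap=12pm; Triage=6pm; Kickoff=3pm; Legal=5pm.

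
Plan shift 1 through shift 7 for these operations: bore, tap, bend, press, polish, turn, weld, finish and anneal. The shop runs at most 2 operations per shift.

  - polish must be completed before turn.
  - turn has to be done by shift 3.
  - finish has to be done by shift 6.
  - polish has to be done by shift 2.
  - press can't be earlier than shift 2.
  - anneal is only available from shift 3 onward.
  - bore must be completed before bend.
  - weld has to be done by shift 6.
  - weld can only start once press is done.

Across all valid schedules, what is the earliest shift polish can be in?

Polish's own window allows nothing later than shift 2.
polish at shift 1 is achievable: finish in shift 1, weld in shift 3, anneal in shift 3, press in shift 2, turn in shift 2, bore in shift 4, tap in shift 4, polish in shift 1, bend in shift 5.

shift 1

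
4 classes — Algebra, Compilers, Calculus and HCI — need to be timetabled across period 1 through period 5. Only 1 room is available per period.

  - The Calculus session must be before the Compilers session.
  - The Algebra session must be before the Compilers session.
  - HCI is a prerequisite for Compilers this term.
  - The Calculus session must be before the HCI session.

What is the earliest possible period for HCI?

period 2

Precedence pushes HCI to at least period 2; downstream work caps HCI at period 4.
HCI at period 2 is achievable: Algebra in period 3; HCI in period 2; Calculus in period 1; Compilers in period 4.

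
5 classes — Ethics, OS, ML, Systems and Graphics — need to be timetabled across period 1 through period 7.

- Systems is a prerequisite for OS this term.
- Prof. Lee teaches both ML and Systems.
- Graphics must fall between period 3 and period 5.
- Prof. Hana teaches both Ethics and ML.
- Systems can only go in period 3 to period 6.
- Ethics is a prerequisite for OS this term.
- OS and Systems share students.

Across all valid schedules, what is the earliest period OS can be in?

Precedence pushes OS to at least period 4.
OS at period 4 is achievable: Systems -> period 3; Ethics -> period 1; OS -> period 4; ML -> period 2; Graphics -> period 3.

period 4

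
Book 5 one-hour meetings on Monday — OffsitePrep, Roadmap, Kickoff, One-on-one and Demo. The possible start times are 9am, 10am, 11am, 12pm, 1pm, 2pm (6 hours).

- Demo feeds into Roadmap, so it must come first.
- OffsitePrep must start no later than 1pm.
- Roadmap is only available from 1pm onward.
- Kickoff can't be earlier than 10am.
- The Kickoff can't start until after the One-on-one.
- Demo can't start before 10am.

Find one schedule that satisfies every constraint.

OffsitePrep in 9am, One-on-one in 9am, Kickoff in 10am, Demo in 10am, Roadmap in 1pm

Checking: Demo(10am) before Roadmap(1pm); One-on-one(9am) before Kickoff(10am); Kickoff=10am in [10am,2pm]; OffsitePrep=9am in [9am,1pm]; Roadmap=1pm in [1pm,2pm]; Demo=10am in [10am,2pm].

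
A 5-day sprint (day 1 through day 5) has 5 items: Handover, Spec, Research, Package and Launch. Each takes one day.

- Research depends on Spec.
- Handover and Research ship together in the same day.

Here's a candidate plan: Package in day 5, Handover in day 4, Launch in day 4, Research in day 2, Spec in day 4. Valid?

No. Research depends on Spec is not satisfied.

Research depends on Spec — violated.
Handover and Research ship together in the same day — violated.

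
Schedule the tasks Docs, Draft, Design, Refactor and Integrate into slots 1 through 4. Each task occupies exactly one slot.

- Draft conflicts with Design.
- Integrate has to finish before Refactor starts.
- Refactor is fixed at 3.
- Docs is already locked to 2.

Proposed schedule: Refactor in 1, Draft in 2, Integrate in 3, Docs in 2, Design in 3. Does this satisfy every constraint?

No. Integrate has to finish before Refactor starts is not satisfied.

Docs is already locked to 2 — holds.
Refactor is fixed at 3 — violated.
Draft conflicts with Design — holds.
Integrate has to finish before Refactor starts — violated.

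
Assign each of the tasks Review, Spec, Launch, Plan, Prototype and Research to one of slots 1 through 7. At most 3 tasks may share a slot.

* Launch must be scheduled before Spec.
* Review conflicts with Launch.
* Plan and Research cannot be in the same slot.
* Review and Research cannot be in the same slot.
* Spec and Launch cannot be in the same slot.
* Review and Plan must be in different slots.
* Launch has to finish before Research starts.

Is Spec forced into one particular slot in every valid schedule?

Spec can be 2 (e.g. Spec=2; Plan=1; Launch=1; Research=2; Review=3; Prototype=1) or 3 (e.g. Research in 2; Launch in 1; Prototype in 1; Plan in 1; Spec in 3; Review in 3).

No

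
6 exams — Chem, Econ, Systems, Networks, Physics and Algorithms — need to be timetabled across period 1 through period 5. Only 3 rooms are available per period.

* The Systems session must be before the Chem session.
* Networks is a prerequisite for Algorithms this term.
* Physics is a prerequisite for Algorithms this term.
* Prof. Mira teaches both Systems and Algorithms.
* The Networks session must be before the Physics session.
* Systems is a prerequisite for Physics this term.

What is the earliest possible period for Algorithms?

period 3

Precedence pushes Algorithms to at least period 3.
Algorithms at period 3 is achievable: Algorithms in period 3; Networks in period 1; Systems in period 1; Physics in period 2; Econ in period 1; Chem in period 2.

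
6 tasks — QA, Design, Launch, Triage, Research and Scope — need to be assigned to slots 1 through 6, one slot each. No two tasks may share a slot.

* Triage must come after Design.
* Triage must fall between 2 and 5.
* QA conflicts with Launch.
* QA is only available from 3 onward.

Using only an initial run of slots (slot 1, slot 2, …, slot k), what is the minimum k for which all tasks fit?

The precedence chain requires at least 2 distinct slots.
With at most 1 per slot and 6 tasks, at least 6 slots are needed.
QA can't be placed before 3, so the schedule must run through at least slot 3.
6 works (last occupied slot: 6): for example Scope in 6; Launch in 4; Research in 5; QA in 3; Design in 1; Triage in 2.

6 slots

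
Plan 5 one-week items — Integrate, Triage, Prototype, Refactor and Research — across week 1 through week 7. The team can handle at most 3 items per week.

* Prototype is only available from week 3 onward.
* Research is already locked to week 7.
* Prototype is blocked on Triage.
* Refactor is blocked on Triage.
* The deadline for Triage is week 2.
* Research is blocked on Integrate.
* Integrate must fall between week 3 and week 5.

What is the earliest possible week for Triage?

week 1

Triage's own window allows nothing later than week 2.
Triage at week 1 is achievable: Integrate in week 3, Triage in week 1, Prototype in week 3, Research in week 7, Refactor in week 2.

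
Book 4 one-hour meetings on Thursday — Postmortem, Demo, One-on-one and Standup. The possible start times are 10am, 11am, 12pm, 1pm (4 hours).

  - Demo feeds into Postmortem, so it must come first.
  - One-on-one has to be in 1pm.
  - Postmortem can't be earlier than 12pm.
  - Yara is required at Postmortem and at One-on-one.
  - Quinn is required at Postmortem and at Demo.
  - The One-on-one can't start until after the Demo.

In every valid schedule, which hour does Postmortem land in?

12pm

Postmortem's window is 12pm–1pm.
One-on-one is fixed at 1pm, and Postmortem can't share a hour with One-on-one.
So Postmortem must be 12pm.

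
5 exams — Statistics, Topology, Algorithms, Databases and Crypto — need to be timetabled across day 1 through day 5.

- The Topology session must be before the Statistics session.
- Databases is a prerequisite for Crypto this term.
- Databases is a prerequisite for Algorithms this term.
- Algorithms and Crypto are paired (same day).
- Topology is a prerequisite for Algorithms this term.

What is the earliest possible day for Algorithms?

day 2

Precedence pushes Algorithms to at least day 2.
Algorithms at day 2 is achievable: Algorithms=day 2, Databases=day 1, Topology=day 1, Statistics=day 2, Crypto=day 2.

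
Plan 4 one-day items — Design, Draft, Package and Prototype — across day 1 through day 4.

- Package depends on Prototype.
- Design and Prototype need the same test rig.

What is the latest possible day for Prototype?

Downstream work caps Prototype at day 3.
Prototype at day 3 is achievable: Prototype=day 3; Draft=day 1; Package=day 4; Design=day 1.

day 3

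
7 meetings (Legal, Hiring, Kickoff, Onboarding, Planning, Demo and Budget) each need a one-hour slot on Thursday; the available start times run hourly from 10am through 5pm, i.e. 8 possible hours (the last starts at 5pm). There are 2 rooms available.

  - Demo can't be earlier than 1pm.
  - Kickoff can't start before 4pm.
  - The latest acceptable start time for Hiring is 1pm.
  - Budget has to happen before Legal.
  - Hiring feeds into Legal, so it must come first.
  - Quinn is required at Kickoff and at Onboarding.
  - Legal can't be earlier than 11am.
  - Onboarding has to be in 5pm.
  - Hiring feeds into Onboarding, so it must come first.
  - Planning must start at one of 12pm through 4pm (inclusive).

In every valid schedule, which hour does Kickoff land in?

4pm

Kickoff's window is 4pm–5pm.
Onboarding is fixed at 5pm, and Kickoff can't share a hour with Onboarding.
So Kickoff must be 4pm.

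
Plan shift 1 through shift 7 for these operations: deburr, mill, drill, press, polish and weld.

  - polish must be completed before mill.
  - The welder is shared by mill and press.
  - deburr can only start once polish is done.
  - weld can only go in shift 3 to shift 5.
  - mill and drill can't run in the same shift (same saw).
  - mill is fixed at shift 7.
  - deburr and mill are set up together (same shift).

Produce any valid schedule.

drill in shift 1, polish in shift 1, deburr in shift 7, press in shift 1, weld in shift 3, mill in shift 7

Checking: polish(shift 1) before deburr(shift 7); polish(shift 1) before mill(shift 7); mill(shift 7) != press(shift 1); mill(shift 7) != drill(shift 1); deburr = mill = shift 7; weld=shift 3 in [shift 3,shift 5]; mill=shift 7 in [shift 7,shift 7].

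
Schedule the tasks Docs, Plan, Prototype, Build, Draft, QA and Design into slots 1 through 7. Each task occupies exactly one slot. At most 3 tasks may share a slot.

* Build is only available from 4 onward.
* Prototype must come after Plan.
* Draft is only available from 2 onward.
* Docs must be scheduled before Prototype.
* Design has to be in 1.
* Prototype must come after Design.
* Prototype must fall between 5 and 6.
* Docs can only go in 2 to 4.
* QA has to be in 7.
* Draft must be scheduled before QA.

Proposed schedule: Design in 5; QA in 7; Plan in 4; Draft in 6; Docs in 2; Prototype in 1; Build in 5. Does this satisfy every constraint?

Docs must be scheduled before Prototype — violated.
Draft must be scheduled before QA — holds.
Build is only available from 4 onward — holds.
Prototype must come after Design — violated.
Prototype must come after Plan — violated.
At most 3 tasks may share a slot — holds.
Draft is only available from 2 onward — holds.
Design has to be in 1 — violated.
QA has to be in 7 — holds.
Docs can only go in 2 to 4 — holds.
Prototype must fall between 5 and 6 — violated.

No — it violates: Prototype must come after Design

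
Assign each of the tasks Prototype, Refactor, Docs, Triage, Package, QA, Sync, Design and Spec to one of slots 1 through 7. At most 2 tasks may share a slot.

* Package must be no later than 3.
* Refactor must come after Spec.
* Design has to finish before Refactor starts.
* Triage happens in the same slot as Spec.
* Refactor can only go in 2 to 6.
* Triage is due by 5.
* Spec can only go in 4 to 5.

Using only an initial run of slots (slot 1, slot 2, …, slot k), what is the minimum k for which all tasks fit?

5 slots

The precedence chain requires at least 2 distinct slots.
With at most 2 per slot and 9 tasks, at least 5 slots are needed.
Propagating the time windows through the other constraints, Refactor can't land before 5, so the schedule must run through at least slot 5.
5 works (last occupied slot: 5): for example Sync=3, Spec=4, Design=1, Docs=2, Package=1, Refactor=5, QA=3, Triage=4, Prototype=2.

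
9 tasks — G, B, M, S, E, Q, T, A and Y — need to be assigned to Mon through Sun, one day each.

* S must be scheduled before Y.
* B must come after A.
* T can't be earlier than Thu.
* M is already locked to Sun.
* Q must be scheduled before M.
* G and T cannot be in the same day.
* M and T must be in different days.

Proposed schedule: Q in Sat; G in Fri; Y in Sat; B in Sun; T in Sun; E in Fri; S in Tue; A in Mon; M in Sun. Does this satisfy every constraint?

Invalid. M and T must be in different days.

G and T cannot be in the same day — holds.
M and T must be in different days — violated.
T can't be earlier than Thu — holds.
Q must be scheduled before M — holds.
B must come after A — holds.
M is already locked to Sun — holds.
S must be scheduled before Y — holds.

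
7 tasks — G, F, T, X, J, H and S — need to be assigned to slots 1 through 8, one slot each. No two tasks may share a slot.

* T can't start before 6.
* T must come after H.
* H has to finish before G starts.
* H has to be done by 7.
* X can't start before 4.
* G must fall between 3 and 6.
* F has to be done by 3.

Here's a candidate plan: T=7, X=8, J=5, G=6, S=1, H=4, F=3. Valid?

H has to finish before G starts — holds.
X can't start before 4 — holds.
G must fall between 3 and 6 — holds.
T can't start before 6 — holds.
T must come after H — holds.
H has to be done by 7 — holds.
F has to be done by 3 — holds.
No two tasks may share a slot — holds.

Yes, all constraints hold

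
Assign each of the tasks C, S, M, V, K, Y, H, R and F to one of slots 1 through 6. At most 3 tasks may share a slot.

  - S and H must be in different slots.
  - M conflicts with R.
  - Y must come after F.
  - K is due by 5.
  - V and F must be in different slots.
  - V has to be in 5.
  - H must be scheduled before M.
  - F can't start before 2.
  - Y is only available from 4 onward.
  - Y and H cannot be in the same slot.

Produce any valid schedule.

K in 1; Y in 4; F in 2; S in 2; C in 1; M in 2; V in 5; R in 3; H in 1

Checking: F(2) before Y(4); H(1) before M(2); V(5) != F(2); M(2) != R(3); Y(4) != H(1); S(2) != H(1); Y=4 in [4,6]; V=5 in [5,5]; F=2 in [2,6]; K=1 in [1,5]; max 3 per slot (cap 3).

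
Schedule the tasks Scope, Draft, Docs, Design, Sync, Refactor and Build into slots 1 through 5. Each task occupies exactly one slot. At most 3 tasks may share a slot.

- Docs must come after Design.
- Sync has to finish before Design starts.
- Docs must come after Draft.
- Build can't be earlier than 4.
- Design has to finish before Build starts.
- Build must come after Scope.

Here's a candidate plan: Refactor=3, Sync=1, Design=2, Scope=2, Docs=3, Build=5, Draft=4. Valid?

No. Docs must come after Draft is not satisfied.

Build must come after Scope — holds.
Sync has to finish before Design starts — holds.
At most 3 tasks may share a slot — holds.
Design has to finish before Build starts — holds.
Build can't be earlier than 4 — holds.
Docs must come after Design — holds.
Docs must come after Draft — violated.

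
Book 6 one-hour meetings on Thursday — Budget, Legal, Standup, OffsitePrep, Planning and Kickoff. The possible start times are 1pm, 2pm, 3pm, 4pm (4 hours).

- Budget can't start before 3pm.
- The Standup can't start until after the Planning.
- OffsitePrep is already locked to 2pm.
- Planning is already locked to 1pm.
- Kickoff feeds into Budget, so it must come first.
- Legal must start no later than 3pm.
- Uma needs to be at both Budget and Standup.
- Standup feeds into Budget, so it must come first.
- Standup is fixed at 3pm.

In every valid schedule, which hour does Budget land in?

Budget's window is 3pm–4pm.
Standup is fixed at 3pm, and Budget can't share a hour with Standup.
So Budget must be 4pm.

4pm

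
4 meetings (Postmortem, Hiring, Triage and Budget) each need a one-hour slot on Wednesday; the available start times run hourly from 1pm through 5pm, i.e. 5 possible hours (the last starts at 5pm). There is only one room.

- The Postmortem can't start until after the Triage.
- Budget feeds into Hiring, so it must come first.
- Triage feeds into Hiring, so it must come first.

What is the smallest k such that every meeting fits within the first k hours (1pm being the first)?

4

The precedence chain requires at least 2 distinct hours.
With at most 1 per hour and 4 meetings, at least 4 hours are needed.
4 works (last occupied hour: 4pm): for example Triage=1pm, Hiring=3pm, Budget=2pm, Postmortem=4pm.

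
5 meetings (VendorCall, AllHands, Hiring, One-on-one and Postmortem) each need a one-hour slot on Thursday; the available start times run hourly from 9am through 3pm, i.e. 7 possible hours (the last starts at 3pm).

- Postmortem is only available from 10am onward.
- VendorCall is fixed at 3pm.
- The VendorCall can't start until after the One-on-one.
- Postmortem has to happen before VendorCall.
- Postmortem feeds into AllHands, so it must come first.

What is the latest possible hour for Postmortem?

2pm

Postmortem is available from 10am; downstream work caps Postmortem at 2pm.
Postmortem at 2pm is achievable: AllHands in 3pm, VendorCall in 3pm, Hiring in 9am, One-on-one in 9am, Postmortem in 2pm.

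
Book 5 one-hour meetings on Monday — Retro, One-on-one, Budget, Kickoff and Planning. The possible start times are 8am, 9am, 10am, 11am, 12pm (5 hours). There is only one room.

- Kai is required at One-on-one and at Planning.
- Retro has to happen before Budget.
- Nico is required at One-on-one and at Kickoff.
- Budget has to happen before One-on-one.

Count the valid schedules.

20

Splitting on Retro: it can be 8am (12), 9am (6), 10am (2). Listing each branch's schedules as (One-on-one, Budget, Kickoff, Planning):
Retro=8am: (10am,9am,11am,12pm) (10am,9am,12pm,11am) (11am,9am,10am,12pm) (11am,9am,12pm,10am) (11am,10am,9am,12pm) (11am,10am,12pm,9am) (12pm,9am,10am,11am) (12pm,9am,11am,10am) (12pm,10am,9am,11am) (12pm,10am,11am,9am) (12pm,11am,9am,10am) (12pm,11am,10am,9am) — 12.
Retro=9am: (11am,10am,8am,12pm) (11am,10am,12pm,8am) (12pm,10am,8am,11am) (12pm,10am,11am,8am) (12pm,11am,8am,10am) (12pm,11am,10am,8am) — 6.
Retro=10am: (12pm,11am,8am,9am) (12pm,11am,9am,8am) — 2.
Summing: 12 + 6 + 2 = 20.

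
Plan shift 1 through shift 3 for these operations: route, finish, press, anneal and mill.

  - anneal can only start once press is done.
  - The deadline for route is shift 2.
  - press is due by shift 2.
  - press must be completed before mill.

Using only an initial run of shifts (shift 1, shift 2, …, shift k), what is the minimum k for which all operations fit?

2 shifts

The precedence chain requires at least 2 distinct shifts.
2 works (last occupied shift: shift 2): for example mill in shift 2; anneal in shift 2; finish in shift 1; route in shift 1; press in shift 1.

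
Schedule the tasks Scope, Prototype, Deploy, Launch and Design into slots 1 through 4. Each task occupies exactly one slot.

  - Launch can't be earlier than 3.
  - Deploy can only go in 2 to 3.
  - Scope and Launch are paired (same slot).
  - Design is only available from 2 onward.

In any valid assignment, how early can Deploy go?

Deploy is available from 2; Deploy's own window allows nothing later than 3.
Deploy at 2 is achievable: Launch in 3; Design in 2; Prototype in 1; Scope in 3; Deploy in 2.

2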